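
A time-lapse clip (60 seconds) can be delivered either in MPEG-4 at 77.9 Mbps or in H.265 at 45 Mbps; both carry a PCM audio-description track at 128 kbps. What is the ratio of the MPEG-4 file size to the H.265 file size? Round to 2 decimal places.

1.73

Audio: 128 kbps = 0.128 Mbps.
MPEG-4: 78.028 Mbps × 60 s = 4681.7 Mb = 0.585 GB.
H.265: 45.128 Mbps × 60 s = 2707.7 Mb = 0.338 GB.
Ratio: 0.585 / 0.338 = 1.729.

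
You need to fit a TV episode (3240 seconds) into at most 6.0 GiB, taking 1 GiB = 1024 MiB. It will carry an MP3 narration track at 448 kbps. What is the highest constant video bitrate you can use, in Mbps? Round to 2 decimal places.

Budget: 6.0 GiB = 51539.6 Mb.
Total bitrate budget: 51539.6 Mb / 3240 s = 15.907 Mbps.
Audio: 448 kbps = 0.448 Mbps.
Video: 15.907 − 0.448 = 15.459 Mbps.

15.46 Mbps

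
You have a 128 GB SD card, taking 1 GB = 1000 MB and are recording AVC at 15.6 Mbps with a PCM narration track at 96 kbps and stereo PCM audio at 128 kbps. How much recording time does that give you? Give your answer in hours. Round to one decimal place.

Audio total: 96 + 128 = 224 kbps = 0.224 Mbps.
Total bitrate: 15.6 + 0.224 = 15.824 Mbps.
Capacity: 128 GB = 1,024,000 Mb.
Recording time: 1,024,000 / 15.824 = 64,712 s ≈ 18.0 hours.

18.0 hours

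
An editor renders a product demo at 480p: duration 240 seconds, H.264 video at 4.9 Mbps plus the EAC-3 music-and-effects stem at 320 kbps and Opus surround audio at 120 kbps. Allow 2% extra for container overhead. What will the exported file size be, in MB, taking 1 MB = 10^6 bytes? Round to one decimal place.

163.4 MB

Audio total: 320 + 120 = 440 kbps = 0.440 Mbps.
Total bitrate: 4.9 + 0.440 = 5.340 Mbps.
Stream data: 5.340 Mbps × 240 s = 1281.6 Mb.
With 2% container overhead: ×1.02.
1,307 Mb ÷ 8 = 163.4 MB → 163.4 MB.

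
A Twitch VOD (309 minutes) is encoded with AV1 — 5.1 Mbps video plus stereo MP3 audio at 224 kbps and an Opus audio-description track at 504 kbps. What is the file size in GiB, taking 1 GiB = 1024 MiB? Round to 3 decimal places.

12.579 GiB

309 min = 18540 s
Audio total: 224 + 504 = 728 kbps = 0.728 Mbps.
Total bitrate: 5.1 + 0.728 = 5.828 Mbps.
Stream data: 5.828 Mbps × 18540 s = 108051.1 Mb.
108,051 Mb = 13,506,390,000 bytes ÷ 1,073,741,824 = 12.58 GiB.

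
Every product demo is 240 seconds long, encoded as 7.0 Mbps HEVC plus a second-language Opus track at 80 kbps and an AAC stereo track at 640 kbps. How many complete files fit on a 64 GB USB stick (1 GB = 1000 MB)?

276

Audio total: 80 + 640 = 720 kbps = 0.720 Mbps.
Total bitrate: 7.720 Mbps.
Per item: 7.720 Mbps × 240 s = 1,853 Mb = 231.6 MB.
Capacity: 64 GB = 512,000 Mb; 276.34 items → 276 complete.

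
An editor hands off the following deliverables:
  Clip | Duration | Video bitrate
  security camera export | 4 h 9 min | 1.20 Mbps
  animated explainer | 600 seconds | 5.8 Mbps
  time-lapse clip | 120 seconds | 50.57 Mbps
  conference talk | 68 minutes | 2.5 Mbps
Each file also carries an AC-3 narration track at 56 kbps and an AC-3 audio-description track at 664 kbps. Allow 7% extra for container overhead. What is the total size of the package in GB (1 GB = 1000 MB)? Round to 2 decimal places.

6.94 GB

Audio total: 56 + 664 = 720 kbps = 0.720 Mbps.
security camera export: 1.920 Mbps × 14940 s × 1.07 = 30692.7 Mb
animated explainer: 6.520 Mbps × 600 s × 1.07 = 4185.8 Mb
time-lapse clip: 51.290 Mbps × 120 s × 1.07 = 6585.6 Mb
conference talk: 3.220 Mbps × 4080 s × 1.07 = 14057.2 Mb
Total: 55521.4 Mb = 6940.2 MB.
= 6.940 GB.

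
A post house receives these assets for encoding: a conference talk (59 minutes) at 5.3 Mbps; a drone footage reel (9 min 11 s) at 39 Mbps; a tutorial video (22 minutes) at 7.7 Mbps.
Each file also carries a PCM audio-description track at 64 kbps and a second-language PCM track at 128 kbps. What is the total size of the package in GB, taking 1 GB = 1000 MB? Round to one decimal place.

Audio total: 64 + 128 = 192 kbps = 0.192 Mbps.
conference talk: 5.492 Mbps × 3540 s = 19441.7 Mb
drone footage reel: 39.192 Mbps × 551 s = 21594.8 Mb
tutorial video: 7.892 Mbps × 1320 s = 10417.4 Mb
Total: 51453.9 Mb = 6431.7 MB.
= 6.432 GB.

6.4 GB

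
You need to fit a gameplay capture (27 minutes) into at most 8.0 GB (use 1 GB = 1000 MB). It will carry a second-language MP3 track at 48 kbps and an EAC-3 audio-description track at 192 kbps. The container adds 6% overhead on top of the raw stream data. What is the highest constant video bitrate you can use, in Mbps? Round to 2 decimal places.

37.03 Mbps

Budget: 8.0 GB = 64000.0 Mb.
Stream payload after overhead: 64000.0 / 1.06 = 60377.4 Mb.
27 min = 1620 s
Total bitrate budget: 60377.4 Mb / 1620 s = 37.270 Mbps.
Audio total: 48 + 192 = 240 kbps = 0.240 Mbps.
Video: 37.270 − 0.240 = 37.030 Mbps.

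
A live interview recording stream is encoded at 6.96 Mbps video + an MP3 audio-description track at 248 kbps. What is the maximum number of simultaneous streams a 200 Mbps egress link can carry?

27

Audio: 248 kbps = 0.248 Mbps.
Per-viewer media rate: 7.208 Mbps.
200 Mbps = 200.0 Mbps; 200.0 / 7.208 = 27.75 → 27 viewers.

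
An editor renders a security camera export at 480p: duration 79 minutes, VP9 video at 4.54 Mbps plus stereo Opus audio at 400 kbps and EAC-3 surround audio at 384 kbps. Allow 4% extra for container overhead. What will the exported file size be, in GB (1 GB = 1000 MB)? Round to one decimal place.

3.3 GB

79 min = 4740 s
Audio total: 400 + 384 = 784 kbps = 0.784 Mbps.
Total bitrate: 4.54 + 0.784 = 5.324 Mbps.
Stream data: 5.324 Mbps × 4740 s = 25235.8 Mb.
With 4% container overhead: ×1.04.
26,245 Mb ÷ 8 = 3,281 MB → 3.281 GB.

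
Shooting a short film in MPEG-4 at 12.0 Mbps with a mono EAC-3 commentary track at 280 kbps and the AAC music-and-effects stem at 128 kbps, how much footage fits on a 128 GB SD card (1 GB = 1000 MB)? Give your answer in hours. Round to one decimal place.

22.9 hours

Audio total: 280 + 128 = 408 kbps = 0.408 Mbps.
Total bitrate: 12.0 + 0.408 = 12.408 Mbps.
Capacity: 128 GB = 1,024,000 Mb.
Recording time: 1,024,000 / 12.408 = 82,527 s ≈ 22.9 hours.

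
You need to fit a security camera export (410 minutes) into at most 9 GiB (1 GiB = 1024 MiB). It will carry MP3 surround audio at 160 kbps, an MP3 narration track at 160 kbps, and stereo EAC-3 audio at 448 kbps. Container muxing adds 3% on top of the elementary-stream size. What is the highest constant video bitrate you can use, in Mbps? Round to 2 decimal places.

Budget: 9 GiB = 77309.4 Mb.
Stream payload after overhead: 77309.4 / 1.03 = 75057.7 Mb.
410 min = 24600 s
Total bitrate budget: 75057.7 Mb / 24600 s = 3.051 Mbps.
Audio total: 160 + 160 + 448 = 768 kbps = 0.768 Mbps.
Video: 3.051 − 0.768 = 2.283 Mbps.

2.28 Mbps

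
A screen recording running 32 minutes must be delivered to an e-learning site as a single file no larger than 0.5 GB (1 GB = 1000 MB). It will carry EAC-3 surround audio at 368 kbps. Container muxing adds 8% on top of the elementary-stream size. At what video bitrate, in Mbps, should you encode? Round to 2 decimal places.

1.56 Mbps

Budget: 0.5 GB = 4000.0 Mb.
Stream payload after overhead: 4000.0 / 1.08 = 3703.7 Mb.
32 min = 1920 s
Total bitrate budget: 3703.7 Mb / 1920 s = 1.929 Mbps.
Audio: 368 kbps = 0.368 Mbps.
Video: 1.929 − 0.368 = 1.561 Mbps.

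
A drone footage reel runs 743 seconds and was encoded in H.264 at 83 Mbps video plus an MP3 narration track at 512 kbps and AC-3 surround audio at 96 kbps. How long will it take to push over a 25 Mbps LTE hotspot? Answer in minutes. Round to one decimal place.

41.4 minutes

Audio total: 512 + 96 = 608 kbps = 0.608 Mbps.
Total bitrate: 83.608 Mbps.
File: 83.608 Mbps × 743 s = 62120.7 Mb.
At 25 Mbps: 62120.7 / 25 = 2484.8 s ≈ 41.4 minutes.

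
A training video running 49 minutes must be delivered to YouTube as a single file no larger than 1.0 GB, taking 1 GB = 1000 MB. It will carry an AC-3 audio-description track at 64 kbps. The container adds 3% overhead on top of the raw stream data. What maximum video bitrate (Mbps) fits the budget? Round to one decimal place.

Budget: 1.0 GB = 8000.0 Mb.
Stream payload after overhead: 8000.0 / 1.03 = 7767.0 Mb.
49 min = 2940 s
Total bitrate budget: 7767.0 Mb / 2940 s = 2.642 Mbps.
Audio: 64 kbps = 0.064 Mbps.
Video: 2.642 − 0.064 = 2.578 Mbps.

2.6 Mbps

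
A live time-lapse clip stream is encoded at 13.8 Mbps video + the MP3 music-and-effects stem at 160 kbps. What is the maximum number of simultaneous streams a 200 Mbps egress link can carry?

Audio: 160 kbps = 0.160 Mbps.
Per-viewer media rate: 13.960 Mbps.
200 Mbps = 200.0 Mbps; 200.0 / 13.960 = 14.33 → 14 viewers.

14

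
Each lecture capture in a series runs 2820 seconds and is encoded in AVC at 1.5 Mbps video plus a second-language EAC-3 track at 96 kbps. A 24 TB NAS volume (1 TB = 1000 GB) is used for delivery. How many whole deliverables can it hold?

42659

Audio: 96 kbps = 0.096 Mbps.
Total bitrate: 1.596 Mbps.
Per item: 1.596 Mbps × 2820 s = 4,501 Mb = 562.6 MB.
Capacity: 24 TB = 192,000,000 Mb; 42659.84 items → 42659 complete.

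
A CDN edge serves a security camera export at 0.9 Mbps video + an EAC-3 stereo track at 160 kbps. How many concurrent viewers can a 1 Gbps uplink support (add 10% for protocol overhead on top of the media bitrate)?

857

Audio: 160 kbps = 0.160 Mbps.
Per-viewer media rate: 1.060 Mbps.
On the wire with 10% overhead: 1.166 Mbps.
1 Gbps = 1,000 Mbps; 1,000 / 1.166 = 857.63 → 857 viewers.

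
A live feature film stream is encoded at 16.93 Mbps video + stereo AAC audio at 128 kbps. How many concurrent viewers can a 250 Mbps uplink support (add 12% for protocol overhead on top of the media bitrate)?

Audio: 128 kbps = 0.128 Mbps.
Per-viewer media rate: 17.058 Mbps.
On the wire with 12% overhead: 19.105 Mbps.
250 Mbps = 250.0 Mbps; 250.0 / 19.105 = 13.09 → 13 viewers.

13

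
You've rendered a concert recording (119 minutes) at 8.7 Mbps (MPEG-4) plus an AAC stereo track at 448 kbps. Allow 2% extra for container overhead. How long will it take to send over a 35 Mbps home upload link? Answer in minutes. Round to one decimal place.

31.7 minutes

119 min = 7140 s
Audio: 448 kbps = 0.448 Mbps.
Total bitrate: 9.148 Mbps.
File: 9.148 Mbps × 7140 s = 65316.7 Mb.
With 2% container overhead: ×1.02. → 66623.1 Mb.
At 35 Mbps: 66623.1 / 35 = 1903.5 s ≈ 31.7 minutes.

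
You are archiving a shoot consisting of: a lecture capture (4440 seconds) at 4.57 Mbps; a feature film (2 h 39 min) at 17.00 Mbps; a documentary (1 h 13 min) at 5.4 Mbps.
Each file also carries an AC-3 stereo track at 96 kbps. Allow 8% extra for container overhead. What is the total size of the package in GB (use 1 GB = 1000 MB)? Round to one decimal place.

Audio: 96 kbps = 0.096 Mbps.
lecture capture: 4.666 Mbps × 4440 s × 1.08 = 22374.4 Mb
feature film: 17.096 Mbps × 9540 s × 1.08 = 176143.5 Mb
documentary: 5.496 Mbps × 4380 s × 1.08 = 25998.3 Mb
Total: 224516.2 Mb = 28064.5 MB.
= 28.06 GB.

28.1 GB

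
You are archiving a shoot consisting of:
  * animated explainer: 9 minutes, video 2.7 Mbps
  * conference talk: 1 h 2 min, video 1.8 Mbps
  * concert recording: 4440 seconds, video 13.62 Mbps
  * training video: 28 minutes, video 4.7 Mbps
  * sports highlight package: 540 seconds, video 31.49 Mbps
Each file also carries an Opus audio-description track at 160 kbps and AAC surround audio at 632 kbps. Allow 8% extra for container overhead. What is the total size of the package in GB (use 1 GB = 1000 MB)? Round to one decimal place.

13.8 GB

Audio total: 160 + 632 = 792 kbps = 0.792 Mbps.
animated explainer: 3.492 Mbps × 540 s × 1.08 = 2036.5 Mb
conference talk: 2.592 Mbps × 3720 s × 1.08 = 10413.6 Mb
concert recording: 14.412 Mbps × 4440 s × 1.08 = 69108.4 Mb
training video: 5.492 Mbps × 1680 s × 1.08 = 9964.7 Mb
sports highlight package: 32.282 Mbps × 540 s × 1.08 = 18826.9 Mb
Total: 110350.1 Mb = 13793.8 MB.
= 13.79 GB.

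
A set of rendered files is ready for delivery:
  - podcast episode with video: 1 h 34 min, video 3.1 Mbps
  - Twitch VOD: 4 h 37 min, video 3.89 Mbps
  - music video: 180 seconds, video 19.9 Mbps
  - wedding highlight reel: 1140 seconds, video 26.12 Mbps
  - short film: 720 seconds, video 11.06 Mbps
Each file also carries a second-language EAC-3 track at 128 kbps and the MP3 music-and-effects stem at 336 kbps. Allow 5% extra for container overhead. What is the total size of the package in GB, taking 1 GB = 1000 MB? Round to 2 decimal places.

Audio total: 128 + 336 = 464 kbps = 0.464 Mbps.
podcast episode with video: 3.564 Mbps × 5640 s × 1.05 = 21106.0 Mb
Twitch VOD: 4.354 Mbps × 16620 s × 1.05 = 75981.7 Mb
music video: 20.364 Mbps × 180 s × 1.05 = 3848.8 Mb
wedding highlight reel: 26.584 Mbps × 1140 s × 1.05 = 31821.0 Mb
short film: 11.524 Mbps × 720 s × 1.05 = 8712.1 Mb
Total: 141469.6 Mb = 17683.7 MB.
= 17.68 GB.

17.68 GB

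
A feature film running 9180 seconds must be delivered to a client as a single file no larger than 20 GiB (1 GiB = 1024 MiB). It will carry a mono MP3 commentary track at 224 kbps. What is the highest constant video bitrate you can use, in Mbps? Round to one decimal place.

Budget: 20 GiB = 171798.7 Mb.
Total bitrate budget: 171798.7 Mb / 9180 s = 18.714 Mbps.
Audio: 224 kbps = 0.224 Mbps.
Video: 18.714 − 0.224 = 18.490 Mbps.

18.5 Mbps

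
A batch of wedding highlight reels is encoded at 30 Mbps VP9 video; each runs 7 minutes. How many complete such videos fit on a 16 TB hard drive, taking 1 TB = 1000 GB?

7 min = 420 s
Per item: 30.000 Mbps × 420 s = 12,600 Mb = 1,575 MB.
Capacity: 16 TB = 128,000,000 Mb; 10158.73 items → 10158 complete.

10158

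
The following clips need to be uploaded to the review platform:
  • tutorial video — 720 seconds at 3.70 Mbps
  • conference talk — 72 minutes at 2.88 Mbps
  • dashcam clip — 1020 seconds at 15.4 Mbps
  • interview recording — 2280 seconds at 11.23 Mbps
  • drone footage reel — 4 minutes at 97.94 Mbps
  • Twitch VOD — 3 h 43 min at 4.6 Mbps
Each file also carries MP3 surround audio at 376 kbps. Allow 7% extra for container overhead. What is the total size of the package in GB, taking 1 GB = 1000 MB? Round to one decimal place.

Audio: 376 kbps = 0.376 Mbps.
tutorial video: 4.076 Mbps × 720 s × 1.07 = 3140.2 Mb
conference talk: 3.256 Mbps × 4320 s × 1.07 = 15050.5 Mb
dashcam clip: 15.776 Mbps × 1020 s × 1.07 = 17217.9 Mb
interview recording: 11.606 Mbps × 2280 s × 1.07 = 28314.0 Mb
drone footage reel: 98.316 Mbps × 240 s × 1.07 = 25247.5 Mb
Twitch VOD: 4.976 Mbps × 13380 s × 1.07 = 71239.4 Mb
Total: 160209.6 Mb = 20026.2 MB.
= 20.03 GB.

20.0 GB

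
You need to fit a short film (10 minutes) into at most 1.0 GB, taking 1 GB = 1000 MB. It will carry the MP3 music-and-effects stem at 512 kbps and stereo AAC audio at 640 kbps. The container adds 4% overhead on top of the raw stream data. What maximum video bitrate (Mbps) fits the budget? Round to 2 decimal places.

11.67 Mbps

Budget: 1.0 GB = 8000.0 Mb.
Stream payload after overhead: 8000.0 / 1.04 = 7692.3 Mb.
10 min = 600 s
Total bitrate budget: 7692.3 Mb / 600 s = 12.821 Mbps.
Audio total: 512 + 640 = 1152 kbps = 1.152 Mbps.
Video: 12.821 − 1.152 = 11.669 Mbps.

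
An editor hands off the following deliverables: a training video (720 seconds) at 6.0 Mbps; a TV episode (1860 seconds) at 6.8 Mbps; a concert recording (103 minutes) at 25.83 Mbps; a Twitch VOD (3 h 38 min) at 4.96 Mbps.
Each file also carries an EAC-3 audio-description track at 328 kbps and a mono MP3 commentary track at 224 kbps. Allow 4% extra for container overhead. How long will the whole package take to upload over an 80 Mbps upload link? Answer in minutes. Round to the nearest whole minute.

Audio total: 328 + 224 = 552 kbps = 0.552 Mbps.
training video: 6.552 Mbps × 720 s × 1.04 = 4906.1 Mb
TV episode: 7.352 Mbps × 1860 s × 1.04 = 14221.7 Mb
concert recording: 26.382 Mbps × 6180 s × 1.04 = 169562.4 Mb
Twitch VOD: 5.512 Mbps × 13080 s × 1.04 = 74980.8 Mb
Total: 263671.1 Mb = 32958.9 MB.
At 80 Mbps: 263671.1 / 80 = 3296 s ≈ 54.9 minutes.

55 minutes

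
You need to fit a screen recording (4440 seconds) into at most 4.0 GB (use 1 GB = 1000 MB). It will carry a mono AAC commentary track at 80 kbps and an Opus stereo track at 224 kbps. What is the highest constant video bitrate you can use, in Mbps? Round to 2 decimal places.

Budget: 4.0 GB = 32000.0 Mb.
Total bitrate budget: 32000.0 Mb / 4440 s = 7.207 Mbps.
Audio total: 80 + 224 = 304 kbps = 0.304 Mbps.
Video: 7.207 − 0.304 = 6.903 Mbps.

6.90 Mbps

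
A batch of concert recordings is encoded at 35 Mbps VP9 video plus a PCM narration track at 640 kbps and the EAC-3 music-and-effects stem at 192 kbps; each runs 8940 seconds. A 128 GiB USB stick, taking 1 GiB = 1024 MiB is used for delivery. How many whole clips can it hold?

3

Audio total: 640 + 192 = 832 kbps = 0.832 Mbps.
Total bitrate: 35.832 Mbps.
Per item: 35.832 Mbps × 8940 s = 320,338 Mb = 40,042 MB.
Capacity: 128 GiB = 1,099,512 Mb; 3.43 items → 3 complete.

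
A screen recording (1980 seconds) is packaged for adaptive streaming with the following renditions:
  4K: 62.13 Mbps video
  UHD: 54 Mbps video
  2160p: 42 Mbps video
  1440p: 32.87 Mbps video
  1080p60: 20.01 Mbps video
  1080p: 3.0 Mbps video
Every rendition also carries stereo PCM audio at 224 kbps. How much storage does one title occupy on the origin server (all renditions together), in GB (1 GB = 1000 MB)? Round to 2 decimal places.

Audio: 224 kbps = 0.224 Mbps.
Sum of rendition bitrates: (62.13+0.224) + (54+0.224) + (42+0.224) + (32.87+0.224) + (20.01+0.224) + (3.0+0.224) = 215.354 Mbps.
× 1980 s = 426,401 Mb = 53,300 MB = 53.30 GB.

53.30 GB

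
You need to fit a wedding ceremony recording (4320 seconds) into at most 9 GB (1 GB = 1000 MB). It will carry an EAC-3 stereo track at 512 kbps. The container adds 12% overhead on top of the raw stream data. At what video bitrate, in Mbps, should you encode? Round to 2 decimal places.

14.37 Mbps

Budget: 9 GB = 72000.0 Mb.
Stream payload after overhead: 72000.0 / 1.12 = 64285.7 Mb.
Total bitrate budget: 64285.7 Mb / 4320 s = 14.881 Mbps.
Audio: 512 kbps = 0.512 Mbps.
Video: 14.881 − 0.512 = 14.369 Mbps.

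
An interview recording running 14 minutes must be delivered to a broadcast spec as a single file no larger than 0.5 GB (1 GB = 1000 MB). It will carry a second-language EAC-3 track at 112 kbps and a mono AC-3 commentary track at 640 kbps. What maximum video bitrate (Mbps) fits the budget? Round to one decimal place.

4.0 Mbps

Budget: 0.5 GB = 4000.0 Mb.
14 min = 840 s
Total bitrate budget: 4000.0 Mb / 840 s = 4.762 Mbps.
Audio total: 112 + 640 = 752 kbps = 0.752 Mbps.
Video: 4.762 − 0.752 = 4.010 Mbps.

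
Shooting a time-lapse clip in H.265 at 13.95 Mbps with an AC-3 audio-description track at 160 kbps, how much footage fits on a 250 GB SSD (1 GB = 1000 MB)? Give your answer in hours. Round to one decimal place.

Audio: 160 kbps = 0.160 Mbps.
Total bitrate: 13.95 + 0.160 = 14.110 Mbps.
Capacity: 250 GB = 2,000,000 Mb.
Recording time: 2,000,000 / 14.110 = 141,743 s ≈ 39.4 hours.

39.4 hours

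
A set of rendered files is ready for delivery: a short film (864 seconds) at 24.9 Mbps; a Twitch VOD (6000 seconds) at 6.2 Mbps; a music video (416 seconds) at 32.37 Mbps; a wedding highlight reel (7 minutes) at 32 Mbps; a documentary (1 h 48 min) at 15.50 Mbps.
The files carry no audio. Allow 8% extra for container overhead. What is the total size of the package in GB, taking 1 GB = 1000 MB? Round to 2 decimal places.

25.12 GB

short film: 24.900 Mbps × 864 s × 1.08 = 23234.7 Mb
Twitch VOD: 6.200 Mbps × 6000 s × 1.08 = 40176.0 Mb
music video: 32.370 Mbps × 416 s × 1.08 = 14543.2 Mb
wedding highlight reel: 32.000 Mbps × 420 s × 1.08 = 14515.2 Mb
documentary: 15.500 Mbps × 6480 s × 1.08 = 108475.2 Mb
Total: 200944.3 Mb = 25118.0 MB.
= 25.12 GB.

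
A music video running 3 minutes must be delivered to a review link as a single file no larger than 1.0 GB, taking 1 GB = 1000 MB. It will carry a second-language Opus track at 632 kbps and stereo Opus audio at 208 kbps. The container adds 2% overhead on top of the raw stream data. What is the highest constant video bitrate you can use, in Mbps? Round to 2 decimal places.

Budget: 1.0 GB = 8000.0 Mb.
Stream payload after overhead: 8000.0 / 1.02 = 7843.1 Mb.
3 min = 180 s
Total bitrate budget: 7843.1 Mb / 180 s = 43.573 Mbps.
Audio total: 632 + 208 = 840 kbps = 0.840 Mbps.
Video: 43.573 − 0.840 = 42.733 Mbps.

42.73 Mbps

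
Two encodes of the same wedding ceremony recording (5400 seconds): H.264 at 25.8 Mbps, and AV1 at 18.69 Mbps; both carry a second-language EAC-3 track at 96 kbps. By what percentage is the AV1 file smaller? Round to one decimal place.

Audio: 96 kbps = 0.096 Mbps.
H.264: 25.896 Mbps × 5400 s = 139838.4 Mb = 17.480 GB.
AV1: 18.786 Mbps × 5400 s = 101444.4 Mb = 12.681 GB.
Reduction: (1 − 12.681/17.480) × 100 = 27.46%.

27.5%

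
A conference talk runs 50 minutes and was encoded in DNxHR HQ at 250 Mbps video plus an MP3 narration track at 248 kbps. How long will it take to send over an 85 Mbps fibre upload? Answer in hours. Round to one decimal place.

2.5 hours

50 min = 3000 s
Audio: 248 kbps = 0.248 Mbps.
Total bitrate: 250.248 Mbps.
File: 250.248 Mbps × 3000 s = 750744.0 Mb.
At 85 Mbps: 750744.0 / 85 = 8832.3 s ≈ 2.45 hours.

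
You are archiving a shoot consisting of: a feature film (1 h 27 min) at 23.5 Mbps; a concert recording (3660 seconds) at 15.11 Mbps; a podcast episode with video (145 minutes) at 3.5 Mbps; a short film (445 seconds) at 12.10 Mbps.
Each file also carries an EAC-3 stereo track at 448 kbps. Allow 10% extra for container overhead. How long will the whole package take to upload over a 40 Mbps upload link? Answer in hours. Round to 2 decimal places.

1.69 hours

Audio: 448 kbps = 0.448 Mbps.
feature film: 23.948 Mbps × 5220 s × 1.10 = 137509.4 Mb
concert recording: 15.558 Mbps × 3660 s × 1.10 = 62636.5 Mb
podcast episode with video: 3.948 Mbps × 8700 s × 1.10 = 37782.4 Mb
short film: 12.548 Mbps × 445 s × 1.10 = 6142.2 Mb
Total: 244070.5 Mb = 30508.8 MB.
At 40 Mbps: 244070.5 / 40 = 6102 s ≈ 1.69 hours.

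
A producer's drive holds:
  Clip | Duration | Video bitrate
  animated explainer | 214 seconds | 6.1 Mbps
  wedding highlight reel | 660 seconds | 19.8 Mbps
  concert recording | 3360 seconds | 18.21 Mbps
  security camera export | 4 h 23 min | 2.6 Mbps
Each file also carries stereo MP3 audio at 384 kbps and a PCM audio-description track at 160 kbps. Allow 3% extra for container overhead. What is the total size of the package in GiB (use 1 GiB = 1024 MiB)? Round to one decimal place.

Audio total: 384 + 160 = 544 kbps = 0.544 Mbps.
animated explainer: 6.644 Mbps × 214 s × 1.03 = 1464.5 Mb
wedding highlight reel: 20.344 Mbps × 660 s × 1.03 = 13829.9 Mb
concert recording: 18.754 Mbps × 3360 s × 1.03 = 64903.8 Mb
security camera export: 3.144 Mbps × 15780 s × 1.03 = 51100.7 Mb
Total: 131298.9 Mb = 16412.4 MB.
= 15.29 GiB.

15.3 GiB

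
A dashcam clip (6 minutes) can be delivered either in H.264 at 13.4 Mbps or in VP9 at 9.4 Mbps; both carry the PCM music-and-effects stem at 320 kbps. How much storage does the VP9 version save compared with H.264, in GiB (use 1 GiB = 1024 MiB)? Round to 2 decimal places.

0.17 GiB

6 min = 360 s
Audio: 320 kbps = 0.320 Mbps.
H.264: 13.720 Mbps × 360 s = 4939.2 Mb = 0.575 GiB.
VP9: 9.720 Mbps × 360 s = 3499.2 Mb = 0.407 GiB.
Saving: 0.575 − 0.407 = 0.168 GiB.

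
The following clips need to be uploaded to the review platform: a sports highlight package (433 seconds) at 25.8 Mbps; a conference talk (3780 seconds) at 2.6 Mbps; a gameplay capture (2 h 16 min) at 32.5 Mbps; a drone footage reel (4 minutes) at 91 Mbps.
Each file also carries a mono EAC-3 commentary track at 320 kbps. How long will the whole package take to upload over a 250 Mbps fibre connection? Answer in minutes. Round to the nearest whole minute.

Audio: 320 kbps = 0.320 Mbps.
sports highlight package: 26.120 Mbps × 433 s = 11310.0 Mb
conference talk: 2.920 Mbps × 3780 s = 11037.6 Mb
gameplay capture: 32.820 Mbps × 8160 s = 267811.2 Mb
drone footage reel: 91.320 Mbps × 240 s = 21916.8 Mb
Total: 312075.6 Mb = 39009.4 MB.
At 250 Mbps: 312075.6 / 250 = 1248 s ≈ 20.8 minutes.

21 minutes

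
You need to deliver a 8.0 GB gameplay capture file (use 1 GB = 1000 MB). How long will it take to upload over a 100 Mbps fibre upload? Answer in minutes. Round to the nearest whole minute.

File: 8.0 GB = 64000.0 Mb.
At 100 Mbps: 64000.0 / 100 = 640.0 s ≈ 10.7 minutes.

11 minutes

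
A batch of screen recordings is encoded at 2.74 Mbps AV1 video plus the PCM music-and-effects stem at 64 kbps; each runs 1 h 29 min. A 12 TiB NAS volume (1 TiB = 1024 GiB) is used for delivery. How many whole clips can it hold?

7049

1 h 29 min = 89 min = 5340 s
Audio: 64 kbps = 0.064 Mbps.
Total bitrate: 2.804 Mbps.
Per item: 2.804 Mbps × 5340 s = 14,973 Mb = 1,872 MB.
Capacity: 12 TiB = 105,553,116 Mb; 7049.39 items → 7049 complete.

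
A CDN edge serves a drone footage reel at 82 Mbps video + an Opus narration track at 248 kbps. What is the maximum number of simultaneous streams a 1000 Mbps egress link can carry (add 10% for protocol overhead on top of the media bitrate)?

11

Audio: 248 kbps = 0.248 Mbps.
Per-viewer media rate: 82.248 Mbps.
On the wire with 10% overhead: 90.473 Mbps.
1000 Mbps = 1,000 Mbps; 1,000 / 90.473 = 11.05 → 11 viewers.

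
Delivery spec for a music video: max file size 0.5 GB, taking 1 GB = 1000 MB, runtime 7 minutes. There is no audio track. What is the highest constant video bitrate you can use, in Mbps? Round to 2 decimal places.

Budget: 0.5 GB = 4000.0 Mb.
7 min = 420 s
Total bitrate budget: 4000.0 Mb / 420 s = 9.524 Mbps.

9.52 Mbps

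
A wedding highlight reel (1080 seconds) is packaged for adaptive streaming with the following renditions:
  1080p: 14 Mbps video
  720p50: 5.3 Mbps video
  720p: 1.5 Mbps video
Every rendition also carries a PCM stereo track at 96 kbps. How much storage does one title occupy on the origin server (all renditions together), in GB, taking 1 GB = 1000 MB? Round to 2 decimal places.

2.85 GB

Audio: 96 kbps = 0.096 Mbps.
Sum of rendition bitrates: (14+0.096) + (5.3+0.096) + (1.5+0.096) = 21.088 Mbps.
× 1080 s = 22,775 Mb = 2,847 MB = 2.847 GB.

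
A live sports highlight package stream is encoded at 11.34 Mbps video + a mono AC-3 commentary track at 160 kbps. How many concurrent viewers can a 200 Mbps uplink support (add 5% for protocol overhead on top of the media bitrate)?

16

Audio: 160 kbps = 0.160 Mbps.
Per-viewer media rate: 11.500 Mbps.
On the wire with 5% overhead: 12.075 Mbps.
200 Mbps = 200.0 Mbps; 200.0 / 12.075 = 16.56 → 16 viewers.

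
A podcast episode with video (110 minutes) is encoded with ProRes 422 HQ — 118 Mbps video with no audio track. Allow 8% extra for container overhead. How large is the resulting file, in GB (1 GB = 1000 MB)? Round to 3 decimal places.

105.138 GB

110 min = 6600 s
Total bitrate: 118 Mbps.
Stream data: 118.000 Mbps × 6600 s = 778800.0 Mb.
With 8% container overhead: ×1.08.
841,104 Mb ÷ 8 = 105,138 MB → 105.1 GB.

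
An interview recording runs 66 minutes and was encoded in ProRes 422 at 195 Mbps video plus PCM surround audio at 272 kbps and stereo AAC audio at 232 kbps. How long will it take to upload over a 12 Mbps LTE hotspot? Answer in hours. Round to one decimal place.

17.9 hours

66 min = 3960 s
Audio total: 272 + 232 = 504 kbps = 0.504 Mbps.
Total bitrate: 195.504 Mbps.
File: 195.504 Mbps × 3960 s = 774195.8 Mb.
At 12 Mbps: 774195.8 / 12 = 64516.3 s ≈ 17.9 hours.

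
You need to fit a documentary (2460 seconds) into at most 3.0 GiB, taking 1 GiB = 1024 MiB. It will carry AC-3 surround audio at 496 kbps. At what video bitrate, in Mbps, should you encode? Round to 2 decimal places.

Budget: 3.0 GiB = 25769.8 Mb.
Total bitrate budget: 25769.8 Mb / 2460 s = 10.476 Mbps.
Audio: 496 kbps = 0.496 Mbps.
Video: 10.476 − 0.496 = 9.980 Mbps.

9.98 Mbps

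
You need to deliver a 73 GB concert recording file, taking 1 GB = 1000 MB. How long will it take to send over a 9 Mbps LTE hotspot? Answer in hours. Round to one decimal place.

File: 73 GB = 584000.0 Mb.
At 9 Mbps: 584000.0 / 9 = 64888.9 s ≈ 18 hours.

18.0 hours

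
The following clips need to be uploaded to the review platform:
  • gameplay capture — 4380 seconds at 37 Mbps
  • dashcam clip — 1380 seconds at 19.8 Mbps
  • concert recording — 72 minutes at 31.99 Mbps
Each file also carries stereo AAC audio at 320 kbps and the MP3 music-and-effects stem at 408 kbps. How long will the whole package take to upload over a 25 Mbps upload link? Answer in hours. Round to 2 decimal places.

Audio total: 320 + 408 = 728 kbps = 0.728 Mbps.
gameplay capture: 37.728 Mbps × 4380 s = 165248.6 Mb
dashcam clip: 20.528 Mbps × 1380 s = 28328.6 Mb
concert recording: 32.718 Mbps × 4320 s = 141341.8 Mb
Total: 334919.0 Mb = 41864.9 MB.
At 25 Mbps: 334919.0 / 25 = 13397 s ≈ 3.72 hours.

3.72 hours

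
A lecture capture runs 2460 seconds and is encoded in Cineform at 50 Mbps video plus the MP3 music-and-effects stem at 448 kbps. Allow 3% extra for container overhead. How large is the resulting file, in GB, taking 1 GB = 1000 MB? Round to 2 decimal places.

15.98 GB

Audio: 448 kbps = 0.448 Mbps.
Total bitrate: 50 + 0.448 = 50.448 Mbps.
Stream data: 50.448 Mbps × 2460 s = 124102.1 Mb.
With 3% container overhead: ×1.03.
127,825 Mb ÷ 8 = 15,978 MB → 15.98 GB.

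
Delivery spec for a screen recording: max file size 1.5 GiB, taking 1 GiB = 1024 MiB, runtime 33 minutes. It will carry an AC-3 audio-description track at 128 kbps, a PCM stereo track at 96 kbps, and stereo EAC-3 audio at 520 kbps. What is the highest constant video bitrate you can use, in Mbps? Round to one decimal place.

Budget: 1.5 GiB = 12884.9 Mb.
33 min = 1980 s
Total bitrate budget: 12884.9 Mb / 1980 s = 6.508 Mbps.
Audio total: 128 + 96 + 520 = 744 kbps = 0.744 Mbps.
Video: 6.508 − 0.744 = 5.764 Mbps.

5.8 Mbps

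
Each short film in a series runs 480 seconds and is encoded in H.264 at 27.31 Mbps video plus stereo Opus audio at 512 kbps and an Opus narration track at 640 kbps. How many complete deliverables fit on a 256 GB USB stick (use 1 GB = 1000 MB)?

Audio total: 512 + 640 = 1152 kbps = 1.152 Mbps.
Total bitrate: 28.462 Mbps.
Per item: 28.462 Mbps × 480 s = 13,662 Mb = 1,708 MB.
Capacity: 256 GB = 2,048,000 Mb; 149.91 items → 149 complete.

149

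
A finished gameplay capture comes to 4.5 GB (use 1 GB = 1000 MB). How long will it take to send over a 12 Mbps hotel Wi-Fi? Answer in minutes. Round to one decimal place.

50.0 minutes

File: 4.5 GB = 36000.0 Mb.
At 12 Mbps: 36000.0 / 12 = 3000.0 s ≈ 50 minutes.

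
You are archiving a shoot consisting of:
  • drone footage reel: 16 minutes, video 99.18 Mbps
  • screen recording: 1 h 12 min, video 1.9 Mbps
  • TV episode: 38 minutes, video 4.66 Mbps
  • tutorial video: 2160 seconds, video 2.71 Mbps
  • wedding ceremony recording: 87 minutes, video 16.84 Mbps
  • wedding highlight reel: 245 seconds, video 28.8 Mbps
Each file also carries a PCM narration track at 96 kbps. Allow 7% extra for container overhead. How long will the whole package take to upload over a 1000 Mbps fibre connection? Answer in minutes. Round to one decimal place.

3.9 minutes

Audio: 96 kbps = 0.096 Mbps.
drone footage reel: 99.276 Mbps × 960 s × 1.07 = 101976.3 Mb
screen recording: 1.996 Mbps × 4320 s × 1.07 = 9226.3 Mb
TV episode: 4.756 Mbps × 2280 s × 1.07 = 11602.7 Mb
tutorial video: 2.806 Mbps × 2160 s × 1.07 = 6485.2 Mb
wedding ceremony recording: 16.936 Mbps × 5220 s × 1.07 = 94594.3 Mb
wedding highlight reel: 28.896 Mbps × 245 s × 1.07 = 7575.1 Mb
Total: 231460.0 Mb = 28932.5 MB.
At 1000 Mbps: 231460.0 / 1000 = 231 s ≈ 3.86 minutes.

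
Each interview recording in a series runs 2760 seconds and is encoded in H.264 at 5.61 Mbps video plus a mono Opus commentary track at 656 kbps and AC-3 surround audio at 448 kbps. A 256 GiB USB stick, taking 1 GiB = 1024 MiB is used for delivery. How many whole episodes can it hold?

118

Audio total: 656 + 448 = 1104 kbps = 1.104 Mbps.
Total bitrate: 6.714 Mbps.
Per item: 6.714 Mbps × 2760 s = 18,531 Mb = 2,316 MB.
Capacity: 256 GiB = 2,199,023 Mb; 118.67 items → 118 complete.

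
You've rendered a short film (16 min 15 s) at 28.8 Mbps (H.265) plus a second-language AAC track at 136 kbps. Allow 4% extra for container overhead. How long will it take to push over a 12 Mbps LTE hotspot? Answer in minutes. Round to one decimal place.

16 min 15 s = 975 s
Audio: 136 kbps = 0.136 Mbps.
Total bitrate: 28.936 Mbps.
File: 28.936 Mbps × 975 s = 28212.6 Mb.
With 4% container overhead: ×1.04. → 29341.1 Mb.
At 12 Mbps: 29341.1 / 12 = 2445.1 s ≈ 40.8 minutes.

40.8 minutes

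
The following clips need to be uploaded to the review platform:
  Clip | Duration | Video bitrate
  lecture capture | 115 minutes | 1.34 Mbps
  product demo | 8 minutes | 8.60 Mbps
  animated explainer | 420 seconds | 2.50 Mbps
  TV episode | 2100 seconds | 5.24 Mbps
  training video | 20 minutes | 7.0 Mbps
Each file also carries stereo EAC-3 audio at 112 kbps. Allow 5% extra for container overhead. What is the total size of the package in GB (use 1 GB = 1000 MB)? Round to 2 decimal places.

4.60 GB

Audio: 112 kbps = 0.112 Mbps.
lecture capture: 1.452 Mbps × 6900 s × 1.05 = 10519.7 Mb
product demo: 8.712 Mbps × 480 s × 1.05 = 4390.8 Mb
animated explainer: 2.612 Mbps × 420 s × 1.05 = 1151.9 Mb
TV episode: 5.352 Mbps × 2100 s × 1.05 = 11801.2 Mb
training video: 7.112 Mbps × 1200 s × 1.05 = 8961.1 Mb
Total: 36824.8 Mb = 4603.1 MB.
= 4.603 GB.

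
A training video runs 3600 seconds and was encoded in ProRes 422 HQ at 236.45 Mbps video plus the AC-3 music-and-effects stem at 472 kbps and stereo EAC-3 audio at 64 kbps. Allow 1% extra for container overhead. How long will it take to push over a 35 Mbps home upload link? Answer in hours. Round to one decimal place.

6.8 hours

Audio total: 472 + 64 = 536 kbps = 0.536 Mbps.
Total bitrate: 236.986 Mbps.
File: 236.986 Mbps × 3600 s = 853149.6 Mb.
With 1% container overhead: ×1.01. → 861681.1 Mb.
At 35 Mbps: 861681.1 / 35 = 24619.5 s ≈ 6.84 hours.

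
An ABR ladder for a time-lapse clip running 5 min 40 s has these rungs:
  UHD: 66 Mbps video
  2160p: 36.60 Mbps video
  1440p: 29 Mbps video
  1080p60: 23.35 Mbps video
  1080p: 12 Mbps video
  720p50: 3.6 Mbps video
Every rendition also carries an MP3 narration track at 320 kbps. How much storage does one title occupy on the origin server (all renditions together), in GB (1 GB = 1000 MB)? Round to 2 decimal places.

7.33 GB

5 min 40 s = 340 s
Audio: 320 kbps = 0.320 Mbps.
Sum of rendition bitrates: (66+0.320) + (36.60+0.320) + (29+0.320) + (23.35+0.320) + (12+0.320) + (3.6+0.320) = 172.470 Mbps.
× 340 s = 58,640 Mb = 7,330 MB = 7.330 GB.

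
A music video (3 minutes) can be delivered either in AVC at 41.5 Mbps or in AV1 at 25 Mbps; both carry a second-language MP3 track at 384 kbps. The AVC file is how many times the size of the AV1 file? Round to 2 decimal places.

1.65

3 min = 180 s
Audio: 384 kbps = 0.384 Mbps.
AVC: 41.884 Mbps × 180 s = 7539.1 Mb = 0.942 GB.
AV1: 25.384 Mbps × 180 s = 4569.1 Mb = 0.571 GB.
Ratio: 0.942 / 0.571 = 1.650.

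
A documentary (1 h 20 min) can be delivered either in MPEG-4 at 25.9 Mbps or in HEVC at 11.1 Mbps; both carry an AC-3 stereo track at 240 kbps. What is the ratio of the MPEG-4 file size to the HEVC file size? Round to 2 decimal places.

1 h 20 min = 80 min = 4800 s
Audio: 240 kbps = 0.240 Mbps.
MPEG-4: 26.140 Mbps × 4800 s = 125472.0 Mb = 14.607 GiB.
HEVC: 11.340 Mbps × 4800 s = 54432.0 Mb = 6.337 GiB.
Ratio: 14.607 / 6.337 = 2.305.

2.31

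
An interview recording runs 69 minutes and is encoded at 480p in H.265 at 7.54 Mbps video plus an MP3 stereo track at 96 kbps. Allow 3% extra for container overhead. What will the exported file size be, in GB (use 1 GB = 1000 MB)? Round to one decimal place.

4.1 GB

69 min = 4140 s
Audio: 96 kbps = 0.096 Mbps.
Total bitrate: 7.54 + 0.096 = 7.636 Mbps.
Stream data: 7.636 Mbps × 4140 s = 31613.0 Mb.
With 3% container overhead: ×1.03.
32,561 Mb ÷ 8 = 4,070 MB → 4.070 GB.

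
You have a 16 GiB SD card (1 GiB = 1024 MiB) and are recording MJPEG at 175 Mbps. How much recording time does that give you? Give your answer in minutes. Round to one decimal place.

13.1 minutes

Capacity: 16 GiB = 137,439 Mb.
Recording time: 137,439 / 175.000 = 785.4 s ≈ 13.1 minutes.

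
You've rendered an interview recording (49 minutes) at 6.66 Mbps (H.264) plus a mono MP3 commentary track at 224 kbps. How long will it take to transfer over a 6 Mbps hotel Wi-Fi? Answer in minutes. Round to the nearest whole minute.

49 min = 2940 s
Audio: 224 kbps = 0.224 Mbps.
Total bitrate: 6.884 Mbps.
File: 6.884 Mbps × 2940 s = 20239.0 Mb.
At 6 Mbps: 20239.0 / 6 = 3373.2 s ≈ 56.2 minutes.

56 minutes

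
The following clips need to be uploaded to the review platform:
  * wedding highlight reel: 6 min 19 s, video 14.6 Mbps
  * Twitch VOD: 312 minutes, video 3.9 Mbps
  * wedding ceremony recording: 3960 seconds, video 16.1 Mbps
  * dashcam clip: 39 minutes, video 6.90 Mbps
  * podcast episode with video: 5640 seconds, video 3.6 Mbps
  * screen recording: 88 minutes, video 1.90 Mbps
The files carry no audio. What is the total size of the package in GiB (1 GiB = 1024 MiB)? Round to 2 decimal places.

wedding highlight reel: 14.600 Mbps × 379 s = 5533.4 Mb
Twitch VOD: 3.900 Mbps × 18720 s = 73008.0 Mb
wedding ceremony recording: 16.100 Mbps × 3960 s = 63756.0 Mb
dashcam clip: 6.900 Mbps × 2340 s = 16146.0 Mb
podcast episode with video: 3.600 Mbps × 5640 s = 20304.0 Mb
screen recording: 1.900 Mbps × 5280 s = 10032.0 Mb
Total: 188779.4 Mb = 23597.4 MB.
= 21.98 GiB.

21.98 GiB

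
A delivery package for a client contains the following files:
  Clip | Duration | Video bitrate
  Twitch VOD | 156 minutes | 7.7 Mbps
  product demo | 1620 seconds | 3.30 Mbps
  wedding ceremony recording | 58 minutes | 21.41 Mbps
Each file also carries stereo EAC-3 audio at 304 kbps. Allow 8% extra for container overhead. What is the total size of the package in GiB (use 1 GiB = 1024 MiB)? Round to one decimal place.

19.7 GiB

Audio: 304 kbps = 0.304 Mbps.
Twitch VOD: 8.004 Mbps × 9360 s × 1.08 = 80910.8 Mb
product demo: 3.604 Mbps × 1620 s × 1.08 = 6305.6 Mb
wedding ceremony recording: 21.714 Mbps × 3480 s × 1.08 = 81609.9 Mb
Total: 168826.3 Mb = 21103.3 MB.
= 19.65 GiB.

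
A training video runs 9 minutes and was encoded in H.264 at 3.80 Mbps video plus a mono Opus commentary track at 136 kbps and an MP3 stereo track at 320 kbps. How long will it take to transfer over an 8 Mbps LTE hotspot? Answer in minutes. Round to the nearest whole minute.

5 minutes

9 min = 540 s
Audio total: 136 + 320 = 456 kbps = 0.456 Mbps.
Total bitrate: 4.256 Mbps.
File: 4.256 Mbps × 540 s = 2298.2 Mb.
At 8 Mbps: 2298.2 / 8 = 287.3 s ≈ 4.79 minutes.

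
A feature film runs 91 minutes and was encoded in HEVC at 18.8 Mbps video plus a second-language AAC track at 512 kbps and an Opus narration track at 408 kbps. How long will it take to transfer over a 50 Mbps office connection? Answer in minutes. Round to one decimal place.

35.9 minutes

91 min = 5460 s
Audio total: 512 + 408 = 920 kbps = 0.920 Mbps.
Total bitrate: 19.720 Mbps.
File: 19.720 Mbps × 5460 s = 107671.2 Mb.
At 50 Mbps: 107671.2 / 50 = 2153.4 s ≈ 35.9 minutes.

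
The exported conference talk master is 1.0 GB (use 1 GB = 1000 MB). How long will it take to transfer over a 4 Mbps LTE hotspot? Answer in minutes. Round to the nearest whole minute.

33 minutes

File: 1.0 GB = 8000.0 Mb.
At 4 Mbps: 8000.0 / 4 = 2000.0 s ≈ 33.3 minutes.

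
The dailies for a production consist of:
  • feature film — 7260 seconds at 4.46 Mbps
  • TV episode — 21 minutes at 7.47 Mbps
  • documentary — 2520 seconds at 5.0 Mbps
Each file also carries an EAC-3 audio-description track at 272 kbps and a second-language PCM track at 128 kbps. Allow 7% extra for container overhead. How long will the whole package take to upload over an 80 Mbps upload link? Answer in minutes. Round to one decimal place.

13.1 minutes

Audio total: 272 + 128 = 400 kbps = 0.400 Mbps.
feature film: 4.860 Mbps × 7260 s × 1.07 = 37753.5 Mb
TV episode: 7.870 Mbps × 1260 s × 1.07 = 10610.3 Mb
documentary: 5.400 Mbps × 2520 s × 1.07 = 14560.6 Mb
Total: 62924.3 Mb = 7865.5 MB.
At 80 Mbps: 62924.3 / 80 = 787 s ≈ 13.1 minutes.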